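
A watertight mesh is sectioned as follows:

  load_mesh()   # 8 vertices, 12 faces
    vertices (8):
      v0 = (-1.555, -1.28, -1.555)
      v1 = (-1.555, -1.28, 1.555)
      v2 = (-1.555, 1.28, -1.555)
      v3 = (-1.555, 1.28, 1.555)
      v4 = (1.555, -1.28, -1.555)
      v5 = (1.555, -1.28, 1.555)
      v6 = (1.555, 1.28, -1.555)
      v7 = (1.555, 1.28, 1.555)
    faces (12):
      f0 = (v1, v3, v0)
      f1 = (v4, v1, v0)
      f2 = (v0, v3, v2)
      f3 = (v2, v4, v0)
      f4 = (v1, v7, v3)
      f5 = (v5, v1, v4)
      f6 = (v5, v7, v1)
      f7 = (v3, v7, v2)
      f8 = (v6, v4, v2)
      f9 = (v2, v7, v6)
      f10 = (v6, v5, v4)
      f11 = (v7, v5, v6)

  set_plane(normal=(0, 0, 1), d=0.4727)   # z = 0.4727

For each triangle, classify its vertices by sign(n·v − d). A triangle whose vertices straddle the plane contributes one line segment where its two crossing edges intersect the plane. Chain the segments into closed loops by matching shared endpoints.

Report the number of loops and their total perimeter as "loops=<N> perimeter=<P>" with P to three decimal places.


loops=1 perimeter=11.340

Straddling triangles (8 of 12):
  (v1,v3,v0) [++-] → (-1.555, 0.389104, 0.4727)–(-1.555, -1.28, 0.4727)  len=1.6691
  (v4,v1,v0) [-+-] → (-0.4727, -1.28, 0.4727)–(-1.555, -1.28, 0.4727)  len=1.0823
  (v0,v3,v2) [-+-] → (-1.555, 0.389104, 0.4727)–(-1.555, 1.28, 0.4727)  len=0.8909
  (v5,v1,v4) [++-] → (-0.4727, -1.28, 0.4727)–(1.555, -1.28, 0.4727)  len=2.0277
  (v3,v7,v2) [++-] → (0.4727, 1.28, 0.4727)–(-1.555, 1.28, 0.4727)  len=2.0277
  (v2,v7,v6) [-+-] → (0.4727, 1.28, 0.4727)–(1.555, 1.28, 0.4727)  len=1.0823
  (v6,v5,v4) [-+-] → (1.555, -0.389104, 0.4727)–(1.555, -1.28, 0.4727)  len=0.8909
  (v7,v5,v6) [++-] → (1.555, -0.389104, 0.4727)–(1.555, 1.28, 0.4727)  len=1.6691

Chained into 1 loop(s):
  loop 1: 8 segments, perimeter = 11.3400
Total perimeter = 11.340


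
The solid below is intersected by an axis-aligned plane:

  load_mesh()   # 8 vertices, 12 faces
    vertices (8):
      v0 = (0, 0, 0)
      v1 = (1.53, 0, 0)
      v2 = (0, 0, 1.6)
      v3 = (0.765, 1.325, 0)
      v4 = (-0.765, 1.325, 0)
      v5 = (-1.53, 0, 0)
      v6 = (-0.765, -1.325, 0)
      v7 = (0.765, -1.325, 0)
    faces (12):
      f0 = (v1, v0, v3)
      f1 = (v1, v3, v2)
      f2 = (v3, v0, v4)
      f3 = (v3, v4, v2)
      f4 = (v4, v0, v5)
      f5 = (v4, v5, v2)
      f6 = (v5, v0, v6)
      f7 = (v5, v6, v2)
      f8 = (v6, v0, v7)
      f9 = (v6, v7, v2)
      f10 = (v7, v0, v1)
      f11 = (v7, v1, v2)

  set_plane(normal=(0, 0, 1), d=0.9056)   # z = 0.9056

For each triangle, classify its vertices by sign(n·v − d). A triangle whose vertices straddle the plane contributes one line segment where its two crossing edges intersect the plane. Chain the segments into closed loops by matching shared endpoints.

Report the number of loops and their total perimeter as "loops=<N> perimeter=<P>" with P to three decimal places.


loops=1 perimeter=3.984

Straddling triangles (6 of 12):
  (v1,v3,v2) [--+] → (0.33201, 0.57505, 0.9056)–(0.66402, 0, 0.9056)  len=0.6640
  (v3,v4,v2) [--+] → (-0.33201, 0.57505, 0.9056)–(0.33201, 0.57505, 0.9056)  len=0.6640
  (v4,v5,v2) [--+] → (-0.66402, 0, 0.9056)–(-0.33201, 0.57505, 0.9056)  len=0.6640
  (v5,v6,v2) [--+] → (-0.33201, -0.57505, 0.9056)–(-0.66402, 0, 0.9056)  len=0.6640
  (v6,v7,v2) [--+] → (0.33201, -0.57505, 0.9056)–(-0.33201, -0.57505, 0.9056)  len=0.6640
  (v7,v1,v2) [--+] → (0.66402, 0, 0.9056)–(0.33201, -0.57505, 0.9056)  len=0.6640

Chained into 1 loop(s):
  loop 1: 6 segments, perimeter = 3.9841
Total perimeter = 3.984


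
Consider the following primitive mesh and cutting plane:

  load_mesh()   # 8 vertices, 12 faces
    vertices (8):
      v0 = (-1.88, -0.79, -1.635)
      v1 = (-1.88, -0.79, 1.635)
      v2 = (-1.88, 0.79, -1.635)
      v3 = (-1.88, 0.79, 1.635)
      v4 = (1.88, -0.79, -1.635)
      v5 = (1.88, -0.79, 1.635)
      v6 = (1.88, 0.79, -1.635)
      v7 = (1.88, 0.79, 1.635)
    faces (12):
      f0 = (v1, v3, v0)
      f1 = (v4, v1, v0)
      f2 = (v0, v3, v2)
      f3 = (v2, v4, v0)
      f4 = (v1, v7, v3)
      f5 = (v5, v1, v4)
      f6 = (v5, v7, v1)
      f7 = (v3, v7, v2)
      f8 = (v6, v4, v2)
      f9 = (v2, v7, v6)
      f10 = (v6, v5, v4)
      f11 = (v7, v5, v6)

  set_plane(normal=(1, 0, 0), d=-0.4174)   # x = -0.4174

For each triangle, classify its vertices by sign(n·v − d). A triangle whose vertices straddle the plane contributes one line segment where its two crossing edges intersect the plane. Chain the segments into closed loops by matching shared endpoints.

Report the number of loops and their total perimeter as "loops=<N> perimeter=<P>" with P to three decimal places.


Straddling triangles (8 of 12):
  (v4,v1,v0) [+--] → (-0.4174, -0.79, 0.363005)–(-0.4174, -0.79, -1.635)  len=1.9980
  (v2,v4,v0) [-+-] → (-0.4174, 0.175397, -1.635)–(-0.4174, -0.79, -1.635)  len=0.9654
  (v1,v7,v3) [-+-] → (-0.4174, -0.175397, 1.635)–(-0.4174, 0.79, 1.635)  len=0.9654
  (v5,v1,v4) [+-+] → (-0.4174, -0.79, 1.635)–(-0.4174, -0.79, 0.363005)  len=1.2720
  (v5,v7,v1) [++-] → (-0.4174, -0.175397, 1.635)–(-0.4174, -0.79, 1.635)  len=0.6146
  (v3,v7,v2) [-+-] → (-0.4174, 0.79, 1.635)–(-0.4174, 0.79, -0.363005)  len=1.9980
  (v6,v4,v2) [++-] → (-0.4174, 0.175397, -1.635)–(-0.4174, 0.79, -1.635)  len=0.6146
  (v2,v7,v6) [-++] → (-0.4174, 0.79, -0.363005)–(-0.4174, 0.79, -1.635)  len=1.2720

Chained into 1 loop(s):
  loop 1: 8 segments, perimeter = 9.7000
Total perimeter = 9.700

loops=1 perimeter=9.700


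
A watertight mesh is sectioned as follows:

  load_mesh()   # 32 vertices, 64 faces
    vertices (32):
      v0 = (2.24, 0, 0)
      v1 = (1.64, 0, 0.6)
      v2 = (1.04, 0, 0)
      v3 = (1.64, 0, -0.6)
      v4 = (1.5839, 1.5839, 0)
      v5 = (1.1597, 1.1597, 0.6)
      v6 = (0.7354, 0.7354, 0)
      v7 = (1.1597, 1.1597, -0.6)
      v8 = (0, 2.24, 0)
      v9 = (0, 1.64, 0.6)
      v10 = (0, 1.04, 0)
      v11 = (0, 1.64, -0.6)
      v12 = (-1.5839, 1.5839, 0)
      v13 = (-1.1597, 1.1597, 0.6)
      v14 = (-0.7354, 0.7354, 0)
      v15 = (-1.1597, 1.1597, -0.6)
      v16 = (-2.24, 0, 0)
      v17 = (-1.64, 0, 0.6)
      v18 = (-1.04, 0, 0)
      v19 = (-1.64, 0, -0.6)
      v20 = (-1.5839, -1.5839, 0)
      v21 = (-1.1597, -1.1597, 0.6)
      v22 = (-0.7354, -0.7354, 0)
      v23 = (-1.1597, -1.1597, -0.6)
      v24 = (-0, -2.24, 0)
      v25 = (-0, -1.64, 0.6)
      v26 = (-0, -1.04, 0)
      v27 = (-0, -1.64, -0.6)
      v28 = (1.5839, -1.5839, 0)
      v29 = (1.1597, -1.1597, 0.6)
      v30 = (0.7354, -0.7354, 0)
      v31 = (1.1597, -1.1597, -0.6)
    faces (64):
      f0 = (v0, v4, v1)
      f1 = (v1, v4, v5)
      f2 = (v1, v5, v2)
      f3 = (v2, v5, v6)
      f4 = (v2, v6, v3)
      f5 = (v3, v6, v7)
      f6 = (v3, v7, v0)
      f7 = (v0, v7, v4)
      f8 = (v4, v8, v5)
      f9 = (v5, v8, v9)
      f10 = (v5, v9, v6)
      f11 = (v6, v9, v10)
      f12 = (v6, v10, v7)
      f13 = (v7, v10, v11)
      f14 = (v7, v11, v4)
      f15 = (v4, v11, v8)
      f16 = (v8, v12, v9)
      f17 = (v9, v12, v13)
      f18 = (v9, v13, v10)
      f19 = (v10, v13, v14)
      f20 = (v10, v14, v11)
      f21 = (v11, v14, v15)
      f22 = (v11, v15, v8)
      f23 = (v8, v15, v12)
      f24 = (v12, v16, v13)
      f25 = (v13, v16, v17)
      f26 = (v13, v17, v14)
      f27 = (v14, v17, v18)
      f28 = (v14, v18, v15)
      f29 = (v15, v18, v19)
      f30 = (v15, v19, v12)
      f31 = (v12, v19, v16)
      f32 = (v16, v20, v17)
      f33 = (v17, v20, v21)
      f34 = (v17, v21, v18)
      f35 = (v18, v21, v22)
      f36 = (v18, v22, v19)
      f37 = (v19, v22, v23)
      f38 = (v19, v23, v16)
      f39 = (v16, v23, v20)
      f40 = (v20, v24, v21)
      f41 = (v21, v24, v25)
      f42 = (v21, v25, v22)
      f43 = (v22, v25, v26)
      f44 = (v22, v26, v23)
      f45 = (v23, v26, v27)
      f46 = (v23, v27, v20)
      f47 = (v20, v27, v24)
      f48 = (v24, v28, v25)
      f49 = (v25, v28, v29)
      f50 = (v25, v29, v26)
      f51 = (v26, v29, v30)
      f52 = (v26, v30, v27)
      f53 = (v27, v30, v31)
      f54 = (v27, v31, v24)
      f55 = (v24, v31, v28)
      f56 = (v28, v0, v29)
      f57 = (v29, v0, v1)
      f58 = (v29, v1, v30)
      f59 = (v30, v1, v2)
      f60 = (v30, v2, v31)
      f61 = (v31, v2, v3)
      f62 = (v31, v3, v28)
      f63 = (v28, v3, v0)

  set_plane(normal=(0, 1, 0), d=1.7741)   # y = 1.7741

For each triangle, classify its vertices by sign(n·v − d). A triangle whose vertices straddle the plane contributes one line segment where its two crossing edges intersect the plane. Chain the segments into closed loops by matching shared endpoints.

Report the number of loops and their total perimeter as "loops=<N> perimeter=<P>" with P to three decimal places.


Straddling triangles (6 of 64):
  (v4,v8,v5) [-+-] → (1.12474, 1.7741, 0)–(0.500143, 1.7741, 0.258761)  len=0.6761
  (v5,v8,v9) [-+-] → (0.500143, 1.7741, 0.258761)–(0, 1.7741, 0.4659)  len=0.5413
  (v4,v11,v8) [--+] → (0, 1.7741, -0.4659)–(1.12474, 1.7741, 0)  len=1.2174
  (v8,v12,v9) [+--] → (-1.12474, 1.7741, 0)–(0, 1.7741, 0.4659)  len=1.2174
  (v11,v15,v8) [--+] → (-0.500143, 1.7741, -0.258761)–(0, 1.7741, -0.4659)  len=0.5413
  (v8,v15,v12) [+--] → (-0.500143, 1.7741, -0.258761)–(-1.12474, 1.7741, 0)  len=0.6761

Chained into 1 loop(s):
  loop 1: 6 segments, perimeter = 4.8696
Total perimeter = 4.870

loops=1 perimeter=4.870


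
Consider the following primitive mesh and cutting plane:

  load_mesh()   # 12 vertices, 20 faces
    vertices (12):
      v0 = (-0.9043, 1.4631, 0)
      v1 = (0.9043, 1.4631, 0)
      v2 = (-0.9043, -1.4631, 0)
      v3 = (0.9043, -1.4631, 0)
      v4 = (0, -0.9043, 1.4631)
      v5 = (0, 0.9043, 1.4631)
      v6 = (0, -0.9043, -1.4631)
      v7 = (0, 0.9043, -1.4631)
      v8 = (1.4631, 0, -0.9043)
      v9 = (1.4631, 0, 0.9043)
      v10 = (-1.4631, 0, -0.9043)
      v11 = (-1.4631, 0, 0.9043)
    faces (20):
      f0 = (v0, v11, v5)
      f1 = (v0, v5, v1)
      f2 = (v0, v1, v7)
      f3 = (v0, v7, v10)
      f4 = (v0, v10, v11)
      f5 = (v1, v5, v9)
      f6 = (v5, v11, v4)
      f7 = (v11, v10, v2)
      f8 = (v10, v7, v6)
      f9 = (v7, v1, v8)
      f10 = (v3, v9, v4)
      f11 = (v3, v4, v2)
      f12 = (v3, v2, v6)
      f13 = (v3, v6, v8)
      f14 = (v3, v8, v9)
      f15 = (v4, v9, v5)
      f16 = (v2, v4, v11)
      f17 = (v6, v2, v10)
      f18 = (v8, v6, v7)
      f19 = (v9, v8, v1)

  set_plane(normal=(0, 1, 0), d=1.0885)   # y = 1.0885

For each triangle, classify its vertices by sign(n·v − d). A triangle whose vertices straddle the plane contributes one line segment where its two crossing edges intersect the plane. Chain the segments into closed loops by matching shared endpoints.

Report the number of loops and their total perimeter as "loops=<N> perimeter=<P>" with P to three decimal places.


Straddling triangles (8 of 20):
  (v0,v11,v5) [+--] → (-1.04737, 1.0885, 0.231529)–(-0.298089, 1.0885, 0.980811)  len=1.0596
  (v0,v5,v1) [+-+] → (-0.298089, 1.0885, 0.980811)–(0.298089, 1.0885, 0.980811)  len=0.5962
  (v0,v1,v7) [++-] → (0.298089, 1.0885, -0.980811)–(-0.298089, 1.0885, -0.980811)  len=0.5962
  (v0,v7,v10) [+--] → (-0.298089, 1.0885, -0.980811)–(-1.04737, 1.0885, -0.231529)  len=1.0596
  (v0,v10,v11) [+--] → (-1.04737, 1.0885, -0.231529)–(-1.04737, 1.0885, 0.231529)  len=0.4631
  (v1,v5,v9) [+--] → (0.298089, 1.0885, 0.980811)–(1.04737, 1.0885, 0.231529)  len=1.0596
  (v7,v1,v8) [-+-] → (0.298089, 1.0885, -0.980811)–(1.04737, 1.0885, -0.231529)  len=1.0596
  (v9,v8,v1) [--+] → (1.04737, 1.0885, -0.231529)–(1.04737, 1.0885, 0.231529)  len=0.4631

Chained into 1 loop(s):
  loop 1: 8 segments, perimeter = 6.3571
Total perimeter = 6.357

loops=1 perimeter=6.357


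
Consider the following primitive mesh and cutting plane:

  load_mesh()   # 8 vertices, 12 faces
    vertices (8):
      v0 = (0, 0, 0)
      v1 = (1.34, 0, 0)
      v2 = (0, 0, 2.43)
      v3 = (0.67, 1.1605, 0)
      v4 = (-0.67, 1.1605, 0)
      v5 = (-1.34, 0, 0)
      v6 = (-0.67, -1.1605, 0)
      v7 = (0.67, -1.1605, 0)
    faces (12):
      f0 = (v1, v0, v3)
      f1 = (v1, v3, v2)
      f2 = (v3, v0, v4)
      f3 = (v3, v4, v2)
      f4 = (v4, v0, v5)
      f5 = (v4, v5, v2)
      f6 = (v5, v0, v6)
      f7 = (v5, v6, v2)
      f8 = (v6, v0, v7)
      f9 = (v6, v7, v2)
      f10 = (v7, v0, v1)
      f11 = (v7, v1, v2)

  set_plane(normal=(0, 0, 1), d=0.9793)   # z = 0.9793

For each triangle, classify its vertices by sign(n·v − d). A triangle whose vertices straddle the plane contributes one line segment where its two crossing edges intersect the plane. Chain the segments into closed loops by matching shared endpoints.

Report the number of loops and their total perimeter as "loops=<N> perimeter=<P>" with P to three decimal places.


loops=1 perimeter=4.800

Straddling triangles (6 of 12):
  (v1,v3,v2) [--+] → (0.399987, 0.692814, 0.9793)–(0.799974, 0, 0.9793)  len=0.8000
  (v3,v4,v2) [--+] → (-0.399987, 0.692814, 0.9793)–(0.399987, 0.692814, 0.9793)  len=0.8000
  (v4,v5,v2) [--+] → (-0.799974, 0, 0.9793)–(-0.399987, 0.692814, 0.9793)  len=0.8000
  (v5,v6,v2) [--+] → (-0.399987, -0.692814, 0.9793)–(-0.799974, 0, 0.9793)  len=0.8000
  (v6,v7,v2) [--+] → (0.399987, -0.692814, 0.9793)–(-0.399987, -0.692814, 0.9793)  len=0.8000
  (v7,v1,v2) [--+] → (0.799974, 0, 0.9793)–(0.399987, -0.692814, 0.9793)  len=0.8000

Chained into 1 loop(s):
  loop 1: 6 segments, perimeter = 4.7999
Total perimeter = 4.800


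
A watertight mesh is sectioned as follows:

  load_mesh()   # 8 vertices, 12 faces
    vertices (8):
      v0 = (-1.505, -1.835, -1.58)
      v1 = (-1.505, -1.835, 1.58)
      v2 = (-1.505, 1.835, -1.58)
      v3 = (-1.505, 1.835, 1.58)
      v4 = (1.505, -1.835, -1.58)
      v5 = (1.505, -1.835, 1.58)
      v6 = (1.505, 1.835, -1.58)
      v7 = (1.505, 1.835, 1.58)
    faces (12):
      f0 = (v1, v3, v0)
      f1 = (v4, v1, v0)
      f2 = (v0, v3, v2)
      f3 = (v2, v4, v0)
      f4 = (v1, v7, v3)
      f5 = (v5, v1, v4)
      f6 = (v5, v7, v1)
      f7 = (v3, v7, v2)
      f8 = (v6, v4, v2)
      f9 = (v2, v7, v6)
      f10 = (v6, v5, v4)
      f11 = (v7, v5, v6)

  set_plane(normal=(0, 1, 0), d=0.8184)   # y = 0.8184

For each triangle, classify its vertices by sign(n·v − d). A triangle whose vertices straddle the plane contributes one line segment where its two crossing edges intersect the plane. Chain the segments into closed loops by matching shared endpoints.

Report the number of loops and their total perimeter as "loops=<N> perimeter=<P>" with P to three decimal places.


Straddling triangles (8 of 12):
  (v1,v3,v0) [-+-] → (-1.505, 0.8184, 1.58)–(-1.505, 0.8184, 0.704671)  len=0.8753
  (v0,v3,v2) [-++] → (-1.505, 0.8184, 0.704671)–(-1.505, 0.8184, -1.58)  len=2.2847
  (v2,v4,v0) [+--] → (-0.671222, 0.8184, -1.58)–(-1.505, 0.8184, -1.58)  len=0.8338
  (v1,v7,v3) [-++] → (0.671222, 0.8184, 1.58)–(-1.505, 0.8184, 1.58)  len=2.1762
  (v5,v7,v1) [-+-] → (1.505, 0.8184, 1.58)–(0.671222, 0.8184, 1.58)  len=0.8338
  (v6,v4,v2) [+-+] → (1.505, 0.8184, -1.58)–(-0.671222, 0.8184, -1.58)  len=2.1762
  (v6,v5,v4) [+--] → (1.505, 0.8184, -0.704671)–(1.505, 0.8184, -1.58)  len=0.8753
  (v7,v5,v6) [+-+] → (1.505, 0.8184, 1.58)–(1.505, 0.8184, -0.704671)  len=2.2847

Chained into 1 loop(s):
  loop 1: 8 segments, perimeter = 12.3400
Total perimeter = 12.340

loops=1 perimeter=12.340


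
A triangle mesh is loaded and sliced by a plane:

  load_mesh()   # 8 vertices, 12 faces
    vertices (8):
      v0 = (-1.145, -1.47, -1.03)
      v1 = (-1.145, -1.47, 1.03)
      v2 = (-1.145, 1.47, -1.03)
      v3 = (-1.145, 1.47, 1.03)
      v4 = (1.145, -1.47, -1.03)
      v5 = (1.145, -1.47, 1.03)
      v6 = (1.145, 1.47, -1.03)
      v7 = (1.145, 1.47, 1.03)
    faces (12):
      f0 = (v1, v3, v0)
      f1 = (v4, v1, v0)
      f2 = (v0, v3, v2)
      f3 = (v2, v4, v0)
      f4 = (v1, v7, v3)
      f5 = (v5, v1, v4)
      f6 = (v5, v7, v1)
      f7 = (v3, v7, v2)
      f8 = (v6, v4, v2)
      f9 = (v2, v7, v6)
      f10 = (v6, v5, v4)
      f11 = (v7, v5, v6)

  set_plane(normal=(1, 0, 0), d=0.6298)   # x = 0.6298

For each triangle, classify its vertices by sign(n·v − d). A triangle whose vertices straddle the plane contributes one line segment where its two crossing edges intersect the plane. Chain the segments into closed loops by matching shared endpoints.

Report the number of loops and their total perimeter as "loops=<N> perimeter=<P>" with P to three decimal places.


Straddling triangles (8 of 12):
  (v4,v1,v0) [+--] → (0.6298, -1.47, -0.566545)–(0.6298, -1.47, -1.03)  len=0.4635
  (v2,v4,v0) [-+-] → (0.6298, -0.808564, -1.03)–(0.6298, -1.47, -1.03)  len=0.6614
  (v1,v7,v3) [-+-] → (0.6298, 0.808564, 1.03)–(0.6298, 1.47, 1.03)  len=0.6614
  (v5,v1,v4) [+-+] → (0.6298, -1.47, 1.03)–(0.6298, -1.47, -0.566545)  len=1.5965
  (v5,v7,v1) [++-] → (0.6298, 0.808564, 1.03)–(0.6298, -1.47, 1.03)  len=2.2786
  (v3,v7,v2) [-+-] → (0.6298, 1.47, 1.03)–(0.6298, 1.47, 0.566545)  len=0.4635
  (v6,v4,v2) [++-] → (0.6298, -0.808564, -1.03)–(0.6298, 1.47, -1.03)  len=2.2786
  (v2,v7,v6) [-++] → (0.6298, 1.47, 0.566545)–(0.6298, 1.47, -1.03)  len=1.5965

Chained into 1 loop(s):
  loop 1: 8 segments, perimeter = 10.0000
Total perimeter = 10.000

loops=1 perimeter=10.000


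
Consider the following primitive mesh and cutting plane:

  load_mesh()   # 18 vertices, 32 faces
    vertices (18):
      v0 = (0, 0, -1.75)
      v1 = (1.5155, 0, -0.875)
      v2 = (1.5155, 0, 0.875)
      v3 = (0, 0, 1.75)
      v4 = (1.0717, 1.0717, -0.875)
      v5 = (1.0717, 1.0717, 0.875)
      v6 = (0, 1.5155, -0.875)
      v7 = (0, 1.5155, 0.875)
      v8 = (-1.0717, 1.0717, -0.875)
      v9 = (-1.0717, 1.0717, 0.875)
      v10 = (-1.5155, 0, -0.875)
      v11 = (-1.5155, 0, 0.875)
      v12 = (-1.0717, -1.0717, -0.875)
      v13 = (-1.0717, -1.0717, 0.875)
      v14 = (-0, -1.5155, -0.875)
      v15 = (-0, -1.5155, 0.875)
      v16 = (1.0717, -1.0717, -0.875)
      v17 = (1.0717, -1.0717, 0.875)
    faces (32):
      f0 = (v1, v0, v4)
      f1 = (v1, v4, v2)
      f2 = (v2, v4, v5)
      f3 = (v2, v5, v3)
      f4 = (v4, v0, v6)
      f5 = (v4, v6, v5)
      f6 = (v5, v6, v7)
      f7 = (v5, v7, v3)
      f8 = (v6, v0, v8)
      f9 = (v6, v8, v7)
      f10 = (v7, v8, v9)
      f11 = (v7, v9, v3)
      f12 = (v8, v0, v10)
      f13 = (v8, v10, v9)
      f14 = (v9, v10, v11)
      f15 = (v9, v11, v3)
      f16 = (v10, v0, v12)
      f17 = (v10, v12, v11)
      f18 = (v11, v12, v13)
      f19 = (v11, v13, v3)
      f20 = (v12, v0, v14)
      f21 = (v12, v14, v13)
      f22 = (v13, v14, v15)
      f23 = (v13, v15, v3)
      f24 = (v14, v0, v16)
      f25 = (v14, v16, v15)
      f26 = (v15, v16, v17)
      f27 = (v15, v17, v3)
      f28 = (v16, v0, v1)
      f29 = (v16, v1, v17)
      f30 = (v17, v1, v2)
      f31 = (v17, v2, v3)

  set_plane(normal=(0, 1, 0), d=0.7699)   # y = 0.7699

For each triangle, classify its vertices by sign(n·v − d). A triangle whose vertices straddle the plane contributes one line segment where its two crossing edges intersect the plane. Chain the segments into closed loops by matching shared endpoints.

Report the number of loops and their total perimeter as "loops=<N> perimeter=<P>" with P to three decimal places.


loops=1 perimeter=8.638

Straddling triangles (12 of 32):
  (v1,v0,v4) [--+] → (0.7699, 0.7699, -1.12141)–(1.19668, 0.7699, -0.875)  len=0.4928
  (v1,v4,v2) [-+-] → (1.19668, 0.7699, -0.875)–(1.19668, 0.7699, -0.382185)  len=0.4928
  (v2,v4,v5) [-++] → (1.19668, 0.7699, -0.382185)–(1.19668, 0.7699, 0.875)  len=1.2572
  (v2,v5,v3) [-+-] → (1.19668, 0.7699, 0.875)–(0.7699, 0.7699, 1.12141)  len=0.4928
  (v4,v0,v6) [+-+] → (0.7699, 0.7699, -1.12141)–(0, 0.7699, -1.30548)  len=0.7916
  (v5,v7,v3) [++-] → (0, 0.7699, 1.30548)–(0.7699, 0.7699, 1.12141)  len=0.7916
  (v6,v0,v8) [+-+] → (0, 0.7699, -1.30548)–(-0.7699, 0.7699, -1.12141)  len=0.7916
  (v7,v9,v3) [++-] → (-0.7699, 0.7699, 1.12141)–(0, 0.7699, 1.30548)  len=0.7916
  (v8,v0,v10) [+--] → (-0.7699, 0.7699, -1.12141)–(-1.19668, 0.7699, -0.875)  len=0.4928
  (v8,v10,v9) [+-+] → (-1.19668, 0.7699, -0.875)–(-1.19668, 0.7699, 0.382185)  len=1.2572
  (v9,v10,v11) [+--] → (-1.19668, 0.7699, 0.382185)–(-1.19668, 0.7699, 0.875)  len=0.4928
  (v9,v11,v3) [+--] → (-1.19668, 0.7699, 0.875)–(-0.7699, 0.7699, 1.12141)  len=0.4928

Chained into 1 loop(s):
  loop 1: 12 segments, perimeter = 8.6376
Total perimeter = 8.638


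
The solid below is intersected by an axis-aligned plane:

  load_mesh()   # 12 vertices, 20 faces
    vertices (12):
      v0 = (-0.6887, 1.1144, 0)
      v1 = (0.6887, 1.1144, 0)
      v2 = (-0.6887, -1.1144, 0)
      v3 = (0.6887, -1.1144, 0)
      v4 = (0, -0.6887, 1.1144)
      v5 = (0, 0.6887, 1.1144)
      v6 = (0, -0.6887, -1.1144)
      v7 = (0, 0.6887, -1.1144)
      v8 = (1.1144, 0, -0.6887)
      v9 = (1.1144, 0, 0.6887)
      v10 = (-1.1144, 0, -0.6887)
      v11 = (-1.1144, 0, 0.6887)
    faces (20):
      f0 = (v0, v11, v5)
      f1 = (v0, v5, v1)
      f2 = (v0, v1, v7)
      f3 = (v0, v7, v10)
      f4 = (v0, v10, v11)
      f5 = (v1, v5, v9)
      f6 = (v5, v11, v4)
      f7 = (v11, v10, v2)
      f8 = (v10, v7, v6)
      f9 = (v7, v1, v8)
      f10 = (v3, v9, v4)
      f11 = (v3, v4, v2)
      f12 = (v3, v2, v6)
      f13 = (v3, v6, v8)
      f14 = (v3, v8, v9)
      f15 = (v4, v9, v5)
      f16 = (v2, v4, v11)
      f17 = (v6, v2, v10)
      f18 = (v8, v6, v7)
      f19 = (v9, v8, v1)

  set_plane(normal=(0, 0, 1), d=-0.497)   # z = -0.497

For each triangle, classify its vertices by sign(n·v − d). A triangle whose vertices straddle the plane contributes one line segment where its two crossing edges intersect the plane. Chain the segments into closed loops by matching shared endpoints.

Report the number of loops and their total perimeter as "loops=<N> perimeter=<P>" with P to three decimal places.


loops=1 perimeter=6.330

Straddling triangles (10 of 20):
  (v0,v1,v7) [++-] → (0.381554, 0.924546, -0.497)–(-0.381554, 0.924546, -0.497)  len=0.7631
  (v0,v7,v10) [+--] → (-0.381554, 0.924546, -0.497)–(-0.995906, 0.310194, -0.497)  len=0.8688
  (v0,v10,v11) [+-+] → (-0.995906, 0.310194, -0.497)–(-1.1144, 0, -0.497)  len=0.3321
  (v11,v10,v2) [+-+] → (-1.1144, 0, -0.497)–(-0.995906, -0.310194, -0.497)  len=0.3321
  (v7,v1,v8) [-+-] → (0.381554, 0.924546, -0.497)–(0.995906, 0.310194, -0.497)  len=0.8688
  (v3,v2,v6) [++-] → (-0.381554, -0.924546, -0.497)–(0.381554, -0.924546, -0.497)  len=0.7631
  (v3,v6,v8) [+--] → (0.381554, -0.924546, -0.497)–(0.995906, -0.310194, -0.497)  len=0.8688
  (v3,v8,v9) [+-+] → (0.995906, -0.310194, -0.497)–(1.1144, 0, -0.497)  len=0.3321
  (v6,v2,v10) [-+-] → (-0.381554, -0.924546, -0.497)–(-0.995906, -0.310194, -0.497)  len=0.8688
  (v9,v8,v1) [+-+] → (1.1144, 0, -0.497)–(0.995906, 0.310194, -0.497)  len=0.3321

Chained into 1 loop(s):
  loop 1: 10 segments, perimeter = 6.3297
Total perimeter = 6.330


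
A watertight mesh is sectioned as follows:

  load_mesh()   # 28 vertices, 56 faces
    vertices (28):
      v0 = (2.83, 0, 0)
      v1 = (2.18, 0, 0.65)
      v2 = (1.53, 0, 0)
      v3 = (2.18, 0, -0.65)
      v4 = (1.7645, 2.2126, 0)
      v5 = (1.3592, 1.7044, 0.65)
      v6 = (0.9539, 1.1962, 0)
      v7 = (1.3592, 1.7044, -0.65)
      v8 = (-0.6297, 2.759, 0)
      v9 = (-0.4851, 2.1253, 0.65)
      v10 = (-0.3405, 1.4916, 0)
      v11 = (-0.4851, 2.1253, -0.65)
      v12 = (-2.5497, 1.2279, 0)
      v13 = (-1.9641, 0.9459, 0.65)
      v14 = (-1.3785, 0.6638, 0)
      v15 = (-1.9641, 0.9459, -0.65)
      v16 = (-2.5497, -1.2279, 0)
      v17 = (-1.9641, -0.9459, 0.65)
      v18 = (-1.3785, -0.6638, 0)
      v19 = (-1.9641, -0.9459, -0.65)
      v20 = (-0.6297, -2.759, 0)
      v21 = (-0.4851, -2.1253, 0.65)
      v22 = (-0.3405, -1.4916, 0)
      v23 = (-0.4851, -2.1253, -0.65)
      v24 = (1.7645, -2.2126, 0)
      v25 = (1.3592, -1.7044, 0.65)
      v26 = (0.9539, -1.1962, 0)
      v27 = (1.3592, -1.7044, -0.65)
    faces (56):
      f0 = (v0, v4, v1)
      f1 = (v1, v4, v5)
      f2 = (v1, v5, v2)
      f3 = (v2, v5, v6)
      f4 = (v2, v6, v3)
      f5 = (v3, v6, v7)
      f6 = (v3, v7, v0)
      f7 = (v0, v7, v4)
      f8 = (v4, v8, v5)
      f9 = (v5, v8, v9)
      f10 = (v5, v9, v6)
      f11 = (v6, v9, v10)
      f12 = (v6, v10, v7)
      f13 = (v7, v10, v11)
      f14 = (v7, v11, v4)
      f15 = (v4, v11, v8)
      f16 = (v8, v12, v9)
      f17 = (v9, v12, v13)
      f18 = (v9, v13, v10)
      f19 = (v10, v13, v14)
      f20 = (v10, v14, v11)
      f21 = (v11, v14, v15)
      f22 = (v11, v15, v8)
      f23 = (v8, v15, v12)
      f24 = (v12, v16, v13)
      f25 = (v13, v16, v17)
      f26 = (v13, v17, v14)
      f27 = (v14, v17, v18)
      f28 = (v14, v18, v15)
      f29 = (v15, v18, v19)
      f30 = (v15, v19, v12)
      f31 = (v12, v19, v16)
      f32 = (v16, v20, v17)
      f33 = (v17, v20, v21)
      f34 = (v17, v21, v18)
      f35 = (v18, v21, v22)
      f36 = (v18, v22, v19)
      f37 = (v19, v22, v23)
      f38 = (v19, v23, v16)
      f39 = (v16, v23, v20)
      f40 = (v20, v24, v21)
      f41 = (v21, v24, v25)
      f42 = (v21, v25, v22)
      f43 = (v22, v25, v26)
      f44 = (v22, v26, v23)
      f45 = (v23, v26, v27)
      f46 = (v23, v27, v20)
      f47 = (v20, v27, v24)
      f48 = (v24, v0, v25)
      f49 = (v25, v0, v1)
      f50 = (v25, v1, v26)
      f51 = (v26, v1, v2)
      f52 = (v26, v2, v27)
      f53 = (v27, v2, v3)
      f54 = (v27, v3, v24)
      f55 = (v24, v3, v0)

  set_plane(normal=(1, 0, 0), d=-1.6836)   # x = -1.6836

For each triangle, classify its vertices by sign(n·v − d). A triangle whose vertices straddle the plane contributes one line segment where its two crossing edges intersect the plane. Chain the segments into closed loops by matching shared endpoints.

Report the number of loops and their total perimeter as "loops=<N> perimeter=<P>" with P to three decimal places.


loops=1 perimeter=9.110

Straddling triangles (18 of 56):
  (v8,v12,v9) [+-+] → (-1.6836, 1.91857, 0)–(-1.6836, 1.60436, 0.272675)  len=0.4160
  (v9,v12,v13) [+--] → (-1.6836, 1.60436, 0.272675)–(-1.6836, 1.16958, 0.65)  len=0.5757
  (v9,v13,v10) [+-+] → (-1.6836, 1.16958, 0.65)–(-1.6836, 1.04018, 0.537703)  len=0.1713
  (v10,v13,v14) [+-+] → (-1.6836, 1.04018, 0.537703)–(-1.6836, 0.810775, 0.338653)  len=0.3037
  (v11,v14,v15) [++-] → (-1.6836, 0.810775, -0.338653)–(-1.6836, 1.16958, -0.65)  len=0.4751
  (v11,v15,v8) [+-+] → (-1.6836, 1.16958, -0.65)–(-1.6836, 1.32703, -0.513366)  len=0.2085
  (v8,v15,v12) [+--] → (-1.6836, 1.32703, -0.513366)–(-1.6836, 1.91857, 0)  len=0.7832
  (v13,v17,v14) [--+] → (-1.6836, -0.17486, 0.338653)–(-1.6836, 0.810775, 0.338653)  len=0.9856
  (v14,v17,v18) [+-+] → (-1.6836, -0.17486, 0.338653)–(-1.6836, -0.810775, 0.338653)  len=0.6359
  (v14,v18,v15) [++-] → (-1.6836, 0.17486, -0.338653)–(-1.6836, 0.810775, -0.338653)  len=0.6359
  (v15,v18,v19) [-+-] → (-1.6836, 0.17486, -0.338653)–(-1.6836, -0.810775, -0.338653)  len=0.9856
  (v16,v20,v17) [-+-] → (-1.6836, -1.91857, 0)–(-1.6836, -1.32703, 0.513366)  len=0.7832
  (v17,v20,v21) [-++] → (-1.6836, -1.32703, 0.513366)–(-1.6836, -1.16958, 0.65)  len=0.2085
  (v17,v21,v18) [-++] → (-1.6836, -1.16958, 0.65)–(-1.6836, -0.810775, 0.338653)  len=0.4751
  (v18,v22,v19) [++-] → (-1.6836, -1.04018, -0.537703)–(-1.6836, -0.810775, -0.338653)  len=0.3037
  (v19,v22,v23) [-++] → (-1.6836, -1.04018, -0.537703)–(-1.6836, -1.16958, -0.65)  len=0.1713
  (v19,v23,v16) [-+-] → (-1.6836, -1.16958, -0.65)–(-1.6836, -1.60436, -0.272675)  len=0.5757
  (v16,v23,v20) [-++] → (-1.6836, -1.60436, -0.272675)–(-1.6836, -1.91857, 0)  len=0.4160

Chained into 1 loop(s):
  loop 1: 18 segments, perimeter = 9.1102
Total perimeter = 9.110


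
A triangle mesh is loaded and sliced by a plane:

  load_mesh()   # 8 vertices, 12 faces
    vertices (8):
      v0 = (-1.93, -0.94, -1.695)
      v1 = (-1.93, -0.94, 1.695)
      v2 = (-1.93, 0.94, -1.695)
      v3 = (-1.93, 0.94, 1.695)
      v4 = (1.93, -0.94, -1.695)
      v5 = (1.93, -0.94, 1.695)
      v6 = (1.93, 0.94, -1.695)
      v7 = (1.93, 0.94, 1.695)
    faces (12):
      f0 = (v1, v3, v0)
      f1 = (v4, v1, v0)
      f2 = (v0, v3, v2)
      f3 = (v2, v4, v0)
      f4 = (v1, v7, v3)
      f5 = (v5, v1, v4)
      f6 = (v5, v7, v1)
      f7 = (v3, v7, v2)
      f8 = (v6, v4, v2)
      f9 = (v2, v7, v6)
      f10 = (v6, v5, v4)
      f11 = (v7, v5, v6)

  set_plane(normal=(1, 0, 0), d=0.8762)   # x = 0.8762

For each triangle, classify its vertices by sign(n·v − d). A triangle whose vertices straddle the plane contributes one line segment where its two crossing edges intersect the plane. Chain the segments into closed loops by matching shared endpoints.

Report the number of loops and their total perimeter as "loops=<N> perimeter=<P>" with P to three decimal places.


Straddling triangles (8 of 12):
  (v4,v1,v0) [+--] → (0.8762, -0.94, -0.769512)–(0.8762, -0.94, -1.695)  len=0.9255
  (v2,v4,v0) [-+-] → (0.8762, -0.42675, -1.695)–(0.8762, -0.94, -1.695)  len=0.5132
  (v1,v7,v3) [-+-] → (0.8762, 0.42675, 1.695)–(0.8762, 0.94, 1.695)  len=0.5132
  (v5,v1,v4) [+-+] → (0.8762, -0.94, 1.695)–(0.8762, -0.94, -0.769512)  len=2.4645
  (v5,v7,v1) [++-] → (0.8762, 0.42675, 1.695)–(0.8762, -0.94, 1.695)  len=1.3668
  (v3,v7,v2) [-+-] → (0.8762, 0.94, 1.695)–(0.8762, 0.94, 0.769512)  len=0.9255
  (v6,v4,v2) [++-] → (0.8762, -0.42675, -1.695)–(0.8762, 0.94, -1.695)  len=1.3668
  (v2,v7,v6) [-++] → (0.8762, 0.94, 0.769512)–(0.8762, 0.94, -1.695)  len=2.4645

Chained into 1 loop(s):
  loop 1: 8 segments, perimeter = 10.5400
Total perimeter = 10.540

loops=1 perimeter=10.540


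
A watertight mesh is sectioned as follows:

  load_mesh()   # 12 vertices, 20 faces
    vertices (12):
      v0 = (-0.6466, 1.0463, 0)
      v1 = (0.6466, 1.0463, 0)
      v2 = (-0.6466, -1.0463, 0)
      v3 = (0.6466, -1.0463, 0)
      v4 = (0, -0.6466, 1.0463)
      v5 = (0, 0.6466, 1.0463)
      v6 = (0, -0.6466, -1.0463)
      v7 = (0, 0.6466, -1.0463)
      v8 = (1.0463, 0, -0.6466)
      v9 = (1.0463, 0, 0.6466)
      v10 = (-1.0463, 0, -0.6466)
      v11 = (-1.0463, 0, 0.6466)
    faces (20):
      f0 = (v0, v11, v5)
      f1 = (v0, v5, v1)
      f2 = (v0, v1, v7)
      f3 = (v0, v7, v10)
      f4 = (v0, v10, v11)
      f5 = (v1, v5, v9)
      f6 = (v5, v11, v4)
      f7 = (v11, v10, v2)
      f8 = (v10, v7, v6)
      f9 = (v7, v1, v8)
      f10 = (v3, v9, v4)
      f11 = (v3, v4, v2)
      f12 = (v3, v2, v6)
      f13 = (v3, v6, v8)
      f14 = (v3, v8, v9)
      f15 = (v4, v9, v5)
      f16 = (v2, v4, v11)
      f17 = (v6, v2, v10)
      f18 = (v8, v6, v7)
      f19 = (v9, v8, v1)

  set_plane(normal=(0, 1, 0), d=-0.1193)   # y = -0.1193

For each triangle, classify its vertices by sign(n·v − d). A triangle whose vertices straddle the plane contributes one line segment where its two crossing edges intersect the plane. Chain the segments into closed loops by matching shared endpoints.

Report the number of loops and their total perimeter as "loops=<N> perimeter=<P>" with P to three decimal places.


loops=1 perimeter=6.779

Straddling triangles (10 of 20):
  (v5,v11,v4) [++-] → (-0.853254, -0.1193, 0.720346)–(0, -0.1193, 1.0463)  len=0.9134
  (v11,v10,v2) [++-] → (-1.00073, -0.1193, -0.572874)–(-1.00073, -0.1193, 0.572874)  len=1.1457
  (v10,v7,v6) [++-] → (0, -0.1193, -1.0463)–(-0.853254, -0.1193, -0.720346)  len=0.9134
  (v3,v9,v4) [-+-] → (1.00073, -0.1193, 0.572874)–(0.853254, -0.1193, 0.720346)  len=0.2086
  (v3,v6,v8) [--+] → (0.853254, -0.1193, -0.720346)–(1.00073, -0.1193, -0.572874)  len=0.2086
  (v3,v8,v9) [-++] → (1.00073, -0.1193, -0.572874)–(1.00073, -0.1193, 0.572874)  len=1.1457
  (v4,v9,v5) [-++] → (0.853254, -0.1193, 0.720346)–(0, -0.1193, 1.0463)  len=0.9134
  (v2,v4,v11) [--+] → (-0.853254, -0.1193, 0.720346)–(-1.00073, -0.1193, 0.572874)  len=0.2086
  (v6,v2,v10) [--+] → (-1.00073, -0.1193, -0.572874)–(-0.853254, -0.1193, -0.720346)  len=0.2086
  (v8,v6,v7) [+-+] → (0.853254, -0.1193, -0.720346)–(0, -0.1193, -1.0463)  len=0.9134

Chained into 1 loop(s):
  loop 1: 10 segments, perimeter = 6.7793
Total perimeter = 6.779


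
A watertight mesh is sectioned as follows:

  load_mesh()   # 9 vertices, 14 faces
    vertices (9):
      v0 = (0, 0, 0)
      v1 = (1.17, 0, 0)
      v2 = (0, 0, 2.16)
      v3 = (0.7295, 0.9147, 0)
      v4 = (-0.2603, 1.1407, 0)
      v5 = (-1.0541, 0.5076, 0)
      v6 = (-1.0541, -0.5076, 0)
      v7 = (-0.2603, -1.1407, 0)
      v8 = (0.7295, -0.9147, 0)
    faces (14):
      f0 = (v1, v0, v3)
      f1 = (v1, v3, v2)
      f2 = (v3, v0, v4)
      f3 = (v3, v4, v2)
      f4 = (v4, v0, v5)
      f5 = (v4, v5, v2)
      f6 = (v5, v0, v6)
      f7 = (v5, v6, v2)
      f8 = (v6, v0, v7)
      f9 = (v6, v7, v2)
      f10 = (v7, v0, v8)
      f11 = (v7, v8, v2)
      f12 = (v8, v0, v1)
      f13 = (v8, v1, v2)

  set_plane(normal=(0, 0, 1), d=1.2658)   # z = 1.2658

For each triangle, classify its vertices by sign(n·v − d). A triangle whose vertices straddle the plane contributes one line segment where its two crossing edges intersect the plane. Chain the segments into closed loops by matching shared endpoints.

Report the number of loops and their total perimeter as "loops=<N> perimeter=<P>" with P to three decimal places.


Straddling triangles (7 of 14):
  (v1,v3,v2) [--+] → (0.301999, 0.378669, 1.2658)–(0.484358, 0, 1.2658)  len=0.4203
  (v3,v4,v2) [--+] → (-0.107759, 0.472229, 1.2658)–(0.301999, 0.378669, 1.2658)  len=0.4203
  (v4,v5,v2) [--+] → (-0.436378, 0.210137, 1.2658)–(-0.107759, 0.472229, 1.2658)  len=0.4203
  (v5,v6,v2) [--+] → (-0.436378, -0.210137, 1.2658)–(-0.436378, 0.210137, 1.2658)  len=0.4203
  (v6,v7,v2) [--+] → (-0.107759, -0.472229, 1.2658)–(-0.436378, -0.210137, 1.2658)  len=0.4203
  (v7,v8,v2) [--+] → (0.301999, -0.378669, 1.2658)–(-0.107759, -0.472229, 1.2658)  len=0.4203
  (v8,v1,v2) [--+] → (0.484358, 0, 1.2658)–(0.301999, -0.378669, 1.2658)  len=0.4203

Chained into 1 loop(s):
  loop 1: 7 segments, perimeter = 2.9421
Total perimeter = 2.942

loops=1 perimeter=2.942


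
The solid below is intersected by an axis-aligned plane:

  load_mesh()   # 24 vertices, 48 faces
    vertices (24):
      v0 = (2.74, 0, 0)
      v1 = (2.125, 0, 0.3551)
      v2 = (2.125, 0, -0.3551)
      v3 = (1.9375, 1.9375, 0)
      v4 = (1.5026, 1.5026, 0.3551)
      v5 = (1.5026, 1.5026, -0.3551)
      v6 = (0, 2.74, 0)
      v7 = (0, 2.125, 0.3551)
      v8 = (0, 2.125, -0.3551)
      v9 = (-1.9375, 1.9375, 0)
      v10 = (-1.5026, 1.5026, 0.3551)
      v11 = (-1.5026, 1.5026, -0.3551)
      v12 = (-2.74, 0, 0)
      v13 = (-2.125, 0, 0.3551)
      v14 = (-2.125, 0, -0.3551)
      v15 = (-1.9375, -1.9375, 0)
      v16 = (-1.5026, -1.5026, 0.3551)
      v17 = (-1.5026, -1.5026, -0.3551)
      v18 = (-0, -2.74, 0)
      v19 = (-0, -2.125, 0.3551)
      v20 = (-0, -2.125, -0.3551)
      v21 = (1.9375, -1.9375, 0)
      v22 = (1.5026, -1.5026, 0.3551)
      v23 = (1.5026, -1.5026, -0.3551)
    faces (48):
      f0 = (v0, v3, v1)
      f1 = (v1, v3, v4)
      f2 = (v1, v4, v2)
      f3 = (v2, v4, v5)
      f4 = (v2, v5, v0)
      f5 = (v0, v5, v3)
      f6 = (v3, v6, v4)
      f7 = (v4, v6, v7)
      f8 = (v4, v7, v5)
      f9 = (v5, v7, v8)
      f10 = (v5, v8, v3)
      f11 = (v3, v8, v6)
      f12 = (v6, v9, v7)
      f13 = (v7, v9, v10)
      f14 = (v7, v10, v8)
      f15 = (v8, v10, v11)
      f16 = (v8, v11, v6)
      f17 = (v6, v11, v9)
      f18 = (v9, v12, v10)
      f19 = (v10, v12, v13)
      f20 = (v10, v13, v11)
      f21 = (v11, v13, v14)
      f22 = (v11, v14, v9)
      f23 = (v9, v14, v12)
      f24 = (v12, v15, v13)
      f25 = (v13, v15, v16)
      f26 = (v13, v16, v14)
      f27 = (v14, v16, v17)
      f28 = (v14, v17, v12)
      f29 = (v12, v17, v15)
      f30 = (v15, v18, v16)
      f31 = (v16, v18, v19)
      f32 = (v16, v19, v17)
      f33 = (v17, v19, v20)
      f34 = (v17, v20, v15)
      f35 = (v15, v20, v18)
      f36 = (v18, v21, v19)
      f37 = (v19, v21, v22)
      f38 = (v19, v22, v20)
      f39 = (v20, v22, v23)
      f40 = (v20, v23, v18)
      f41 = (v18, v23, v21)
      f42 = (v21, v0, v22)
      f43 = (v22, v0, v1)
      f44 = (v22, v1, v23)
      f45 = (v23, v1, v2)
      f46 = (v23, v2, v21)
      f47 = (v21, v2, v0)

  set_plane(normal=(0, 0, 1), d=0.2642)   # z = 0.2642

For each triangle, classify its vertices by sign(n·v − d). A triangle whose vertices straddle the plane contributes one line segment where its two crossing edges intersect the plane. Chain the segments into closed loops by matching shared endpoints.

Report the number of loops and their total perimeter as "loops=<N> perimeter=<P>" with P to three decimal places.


Straddling triangles (32 of 48):
  (v0,v3,v1) [--+] → (2.077, 0.495969, 0.2642)–(2.28243, 0, 0.2642)  len=0.5368
  (v1,v3,v4) [+-+] → (2.077, 0.495969, 0.2642)–(1.61393, 1.61393, 0.2642)  len=1.2101
  (v1,v4,v2) [++-] → (1.58226, 1.31028, 0.2642)–(2.125, 0, 0.2642)  len=1.4182
  (v2,v4,v5) [-+-] → (1.58226, 1.31028, 0.2642)–(1.5026, 1.5026, 0.2642)  len=0.2082
  (v3,v6,v4) [--+] → (1.11796, 1.81935, 0.2642)–(1.61393, 1.61393, 0.2642)  len=0.5368
  (v4,v6,v7) [+-+] → (1.11796, 1.81935, 0.2642)–(0, 2.28243, 0.2642)  len=1.2101
  (v4,v7,v5) [++-] → (0.192321, 2.04534, 0.2642)–(1.5026, 1.5026, 0.2642)  len=1.4182
  (v5,v7,v8) [-+-] → (0.192321, 2.04534, 0.2642)–(0, 2.125, 0.2642)  len=0.2082
  (v6,v9,v7) [--+] → (-0.495969, 2.077, 0.2642)–(0, 2.28243, 0.2642)  len=0.5368
  (v7,v9,v10) [+-+] → (-0.495969, 2.077, 0.2642)–(-1.61393, 1.61393, 0.2642)  len=1.2101
  (v7,v10,v8) [++-] → (-1.31028, 1.58226, 0.2642)–(0, 2.125, 0.2642)  len=1.4182
  (v8,v10,v11) [-+-] → (-1.31028, 1.58226, 0.2642)–(-1.5026, 1.5026, 0.2642)  len=0.2082
  (v9,v12,v10) [--+] → (-1.81935, 1.11796, 0.2642)–(-1.61393, 1.61393, 0.2642)  len=0.5368
  (v10,v12,v13) [+-+] → (-1.81935, 1.11796, 0.2642)–(-2.28243, 0, 0.2642)  len=1.2101
  (v10,v13,v11) [++-] → (-2.04534, 0.192321, 0.2642)–(-1.5026, 1.5026, 0.2642)  len=1.4182
  (v11,v13,v14) [-+-] → (-2.04534, 0.192321, 0.2642)–(-2.125, 0, 0.2642)  len=0.2082
  (v12,v15,v13) [--+] → (-2.077, -0.495969, 0.2642)–(-2.28243, 0, 0.2642)  len=0.5368
  (v13,v15,v16) [+-+] → (-2.077, -0.495969, 0.2642)–(-1.61393, -1.61393, 0.2642)  len=1.2101
  (v13,v16,v14) [++-] → (-1.58226, -1.31028, 0.2642)–(-2.125, 0, 0.2642)  len=1.4182
  (v14,v16,v17) [-+-] → (-1.58226, -1.31028, 0.2642)–(-1.5026, -1.5026, 0.2642)  len=0.2082
  (v15,v18,v16) [--+] → (-1.11796, -1.81935, 0.2642)–(-1.61393, -1.61393, 0.2642)  len=0.5368
  (v16,v18,v19) [+-+] → (-1.11796, -1.81935, 0.2642)–(0, -2.28243, 0.2642)  len=1.2101
  (v16,v19,v17) [++-] → (-0.192321, -2.04534, 0.2642)–(-1.5026, -1.5026, 0.2642)  len=1.4182
  (v17,v19,v20) [-+-] → (-0.192321, -2.04534, 0.2642)–(0, -2.125, 0.2642)  len=0.2082
  (v18,v21,v19) [--+] → (0.495969, -2.077, 0.2642)–(0, -2.28243, 0.2642)  len=0.5368
  (v19,v21,v22) [+-+] → (0.495969, -2.077, 0.2642)–(1.61393, -1.61393, 0.2642)  len=1.2101
  (v19,v22,v20) [++-] → (1.31028, -1.58226, 0.2642)–(0, -2.125, 0.2642)  len=1.4182
  (v20,v22,v23) [-+-] → (1.31028, -1.58226, 0.2642)–(1.5026, -1.5026, 0.2642)  len=0.2082
  (v21,v0,v22) [--+] → (1.81935, -1.11796, 0.2642)–(1.61393, -1.61393, 0.2642)  len=0.5368
  (v22,v0,v1) [+-+] → (1.81935, -1.11796, 0.2642)–(2.28243, 0, 0.2642)  len=1.2101
  (v22,v1,v23) [++-] → (2.04534, -0.192321, 0.2642)–(1.5026, -1.5026, 0.2642)  len=1.4182
  (v23,v1,v2) [-+-] → (2.04534, -0.192321, 0.2642)–(2.125, 0, 0.2642)  len=0.2082

Chained into 2 loop(s):
  loop 1: 16 segments, perimeter = 13.9752
  loop 2: 16 segments, perimeter = 13.0112
Total perimeter = 26.986

loops=2 perimeter=26.986


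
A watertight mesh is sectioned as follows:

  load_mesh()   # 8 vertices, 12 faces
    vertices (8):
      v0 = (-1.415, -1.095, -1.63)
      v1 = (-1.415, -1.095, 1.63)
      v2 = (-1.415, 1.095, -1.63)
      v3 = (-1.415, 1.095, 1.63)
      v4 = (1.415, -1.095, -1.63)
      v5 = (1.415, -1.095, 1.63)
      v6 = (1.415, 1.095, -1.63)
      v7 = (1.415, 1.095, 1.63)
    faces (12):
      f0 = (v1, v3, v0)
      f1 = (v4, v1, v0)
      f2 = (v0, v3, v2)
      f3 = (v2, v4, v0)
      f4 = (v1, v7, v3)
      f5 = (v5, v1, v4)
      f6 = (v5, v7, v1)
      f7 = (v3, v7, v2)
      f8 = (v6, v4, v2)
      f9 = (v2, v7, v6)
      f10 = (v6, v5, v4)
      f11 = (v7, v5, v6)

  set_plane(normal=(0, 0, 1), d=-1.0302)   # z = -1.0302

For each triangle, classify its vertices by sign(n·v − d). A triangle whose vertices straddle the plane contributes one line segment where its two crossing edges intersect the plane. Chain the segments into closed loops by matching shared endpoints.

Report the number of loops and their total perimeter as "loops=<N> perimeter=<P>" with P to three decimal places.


Straddling triangles (8 of 12):
  (v1,v3,v0) [++-] → (-1.415, -0.692067, -1.0302)–(-1.415, -1.095, -1.0302)  len=0.4029
  (v4,v1,v0) [-+-] → (0.894315, -1.095, -1.0302)–(-1.415, -1.095, -1.0302)  len=2.3093
  (v0,v3,v2) [-+-] → (-1.415, -0.692067, -1.0302)–(-1.415, 1.095, -1.0302)  len=1.7871
  (v5,v1,v4) [++-] → (0.894315, -1.095, -1.0302)–(1.415, -1.095, -1.0302)  len=0.5207
  (v3,v7,v2) [++-] → (-0.894315, 1.095, -1.0302)–(-1.415, 1.095, -1.0302)  len=0.5207
  (v2,v7,v6) [-+-] → (-0.894315, 1.095, -1.0302)–(1.415, 1.095, -1.0302)  len=2.3093
  (v6,v5,v4) [-+-] → (1.415, 0.692067, -1.0302)–(1.415, -1.095, -1.0302)  len=1.7871
  (v7,v5,v6) [++-] → (1.415, 0.692067, -1.0302)–(1.415, 1.095, -1.0302)  len=0.4029

Chained into 1 loop(s):
  loop 1: 8 segments, perimeter = 10.0400
Total perimeter = 10.040

loops=1 perimeter=10.040
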